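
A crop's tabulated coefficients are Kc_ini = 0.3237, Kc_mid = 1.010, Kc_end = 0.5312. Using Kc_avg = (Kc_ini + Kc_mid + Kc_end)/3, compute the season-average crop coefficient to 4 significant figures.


Kc_avg = (0.3237 + 1.010 + 0.5312)/3 = 0.6216
Therefore the season-average crop coefficient = 0.6216.


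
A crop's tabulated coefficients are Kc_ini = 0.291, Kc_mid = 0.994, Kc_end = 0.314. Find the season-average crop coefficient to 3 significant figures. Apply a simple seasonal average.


Approach: apply a simple seasonal average, Kc_avg = (Kc_ini + Kc_mid + Kc_end)/3.
Kc_avg = (0.291 + 0.994 + 0.314)/3 = 0.533
Therefore the season-average crop coefficient = 0.533.


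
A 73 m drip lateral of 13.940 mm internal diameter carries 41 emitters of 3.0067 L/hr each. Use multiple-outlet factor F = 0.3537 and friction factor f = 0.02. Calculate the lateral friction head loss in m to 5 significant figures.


Approach: apply Darcy-Weisbach with the multiple-outlet F-factor, Q = n*q/(3600*1000) m^3/s; v = Q/A; hf = F*f*(L/D)*(v^2/(2g)).
Q = 41*3.0067/(3600*1000) = 3.424297e-05 m^3/s
A = pi*(13.940e-3/2)^2 = 1.526214e-04 m^2, so v = Q/A = 0.2243655 m/s
hf = 0.3537*0.02*(73/0.013940)*(0.2243655^2/(2*9.81)) = 0.095047 m
Therefore the lateral friction head loss = 0.095047 m.


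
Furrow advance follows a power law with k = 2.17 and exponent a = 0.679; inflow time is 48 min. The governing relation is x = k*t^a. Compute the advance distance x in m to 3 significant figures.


x = 2.17 * 48^0.679 = 30.1 m
Therefore the advance distance x = 30.1 m.


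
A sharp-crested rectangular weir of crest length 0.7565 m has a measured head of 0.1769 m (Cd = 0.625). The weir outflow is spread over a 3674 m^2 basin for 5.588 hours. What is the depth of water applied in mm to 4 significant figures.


Approach: apply the rectangular weir equation with a volume-to-depth conversion, Q = (2/3)*Cd*L*sqrt(2g)*H^1.5; d = Q*t/A * 1000.
Step 1 — weir discharge:
  Q = (2/3)*0.625*0.7565*sqrt(2*9.81)*0.1769^1.5 = 0.103882 m^3/s
Step 2 — volume: V = 0.103882 * 5.588*3600 = 2089.77 m^3
Step 3 — depth: d = V/A * 1000 = 2089.77/3674 * 1000 = 568.8 mm
Therefore the depth of water applied = 568.8 mm.


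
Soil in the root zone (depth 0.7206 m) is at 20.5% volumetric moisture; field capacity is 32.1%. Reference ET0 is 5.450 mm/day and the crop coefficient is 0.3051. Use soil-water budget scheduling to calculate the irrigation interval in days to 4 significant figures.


Approach: apply soil-water budget scheduling, SMD = (FC-theta)/100*depth*1000; ETc = ET0*Kc; interval = SMD/ETc.
Step 1 — soil moisture deficit:
  SMD = (32.1 - 20.5)/100 * 0.7206 * 1000 = 83.5896 mm
Step 2 — daily crop ET (ETc = ET0*Kc):
  ETc = 5.450 * 0.3051 = 1.66280 mm/day
Step 3 — irrigation interval (SMD/ETc):
  interval = 83.5896 / 1.66280 = 50.27 days
Therefore the irrigation interval = 50.27 days.


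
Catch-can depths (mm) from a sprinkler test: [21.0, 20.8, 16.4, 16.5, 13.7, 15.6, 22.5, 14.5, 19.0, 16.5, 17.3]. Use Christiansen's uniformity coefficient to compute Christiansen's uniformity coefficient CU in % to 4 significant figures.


Approach: apply Christiansen's uniformity coefficient, CU = (1 - mean_abs_deviation/mean)*100.
mean = 17.6182 mm
mean |d_i - mean| = 2.33223 mm
CU = (1 - 2.33223/17.6182)*100 = 86.76 %
Therefore Christiansen's uniformity coefficient CU = 86.76 %.


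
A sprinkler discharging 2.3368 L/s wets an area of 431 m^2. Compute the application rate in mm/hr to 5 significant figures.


Approach: apply the application rate relation, rate = (Q/A)*3600.
rate = (2.3368 / 431) * 3600 = 19.519 mm/hr
Therefore the application rate = 19.519 mm/hr.


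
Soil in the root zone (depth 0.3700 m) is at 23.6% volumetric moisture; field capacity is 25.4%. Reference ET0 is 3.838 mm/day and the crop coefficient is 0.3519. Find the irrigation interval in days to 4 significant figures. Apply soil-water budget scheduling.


Approach: apply soil-water budget scheduling, SMD = (FC-theta)/100*depth*1000; ETc = ET0*Kc; interval = SMD/ETc.
Step 1 — soil moisture deficit:
  SMD = (25.4 - 23.6)/100 * 0.3700 * 1000 = 6.66000 mm
Step 2 — daily crop ET (ETc = ET0*Kc):
  ETc = 3.838 * 0.3519 = 1.35059 mm/day
Step 3 — irrigation interval (SMD/ETc):
  interval = 6.66000 / 1.35059 = 4.931 days
Therefore the irrigation interval = 4.931 days.


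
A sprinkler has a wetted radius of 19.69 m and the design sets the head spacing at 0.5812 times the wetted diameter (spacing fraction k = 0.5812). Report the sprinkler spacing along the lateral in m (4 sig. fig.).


Approach: apply the sprinkler spacing rule (spacing as a fraction of wetted diameter), S = k*(2*R).
S = 0.5812 * (2 * 19.69) = 22.89 m
Therefore the sprinkler spacing along the lateral = 22.89 m.


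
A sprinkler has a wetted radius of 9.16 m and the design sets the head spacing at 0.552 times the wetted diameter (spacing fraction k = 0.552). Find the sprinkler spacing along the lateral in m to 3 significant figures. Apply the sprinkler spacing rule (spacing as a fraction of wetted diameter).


Approach: apply the sprinkler spacing rule (spacing as a fraction of wetted diameter), S = k*(2*R).
S = 0.552 * (2 * 9.16) = 10.1 m
Therefore the sprinkler spacing along the lateral = 10.1 m.


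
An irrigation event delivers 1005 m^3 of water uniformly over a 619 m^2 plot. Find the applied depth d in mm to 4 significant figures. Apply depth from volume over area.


Approach: apply depth from volume over area, d = (V/A)*1000.
d = (1005 / 619) * 1000 = 1624 mm
Therefore the applied depth d = 1624 mm.


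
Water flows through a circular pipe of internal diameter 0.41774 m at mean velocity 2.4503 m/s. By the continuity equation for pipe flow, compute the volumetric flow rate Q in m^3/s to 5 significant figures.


Approach: apply the continuity equation for pipe flow, Q = A * v with A = pi*(D/2)^2.
A = pi*(0.41774/2)^2 = 0.1370572 m^2
Q = 0.1370572 * 2.4503 = 0.33583 m^3/s
Therefore the volumetric flow rate Q = 0.33583 m^3/s.


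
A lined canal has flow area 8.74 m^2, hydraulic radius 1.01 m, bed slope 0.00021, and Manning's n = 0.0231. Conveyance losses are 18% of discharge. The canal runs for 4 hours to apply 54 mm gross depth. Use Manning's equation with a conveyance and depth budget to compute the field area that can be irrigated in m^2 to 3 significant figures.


Approach: apply Manning's equation with a conveyance and depth budget, Q = (1/n)*A*R^(2/3)*S^(1/2); Q_field = Q*(1-loss); Area = Q_field*t/(d/1000).
Step 1 — canal discharge (Manning's equation):
  Q = (1/0.0231) * 8.74 * 1.01^(2/3) * 0.00021^(1/2) = 5.5194 m^3/s
Step 2 — delivered flow: Q_field = 5.5194*(1 - 18/100) = 4.5259 m^3/s
Step 3 — volume delivered: V = 4.5259 * 4*3600 = 65173 m^3
Step 4 — area served: A = V / (depth/1000) = 65173 / 0.054 = 1210000 m^2
Therefore the field area that can be irrigated = 1210000 m^2.


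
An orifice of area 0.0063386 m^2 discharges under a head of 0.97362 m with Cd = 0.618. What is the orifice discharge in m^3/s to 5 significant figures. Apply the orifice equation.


Approach: apply the orifice equation, Q = Cd*A*sqrt(2*g*h).
Q = 0.618 * 0.0063386 * sqrt(2*9.81*0.97362) = 0.017121 m^3/s
Therefore the orifice discharge = 0.017121 m^3/s.


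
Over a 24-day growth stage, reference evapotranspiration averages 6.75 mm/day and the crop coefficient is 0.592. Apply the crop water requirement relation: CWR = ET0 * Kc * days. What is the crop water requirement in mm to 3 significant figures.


CWR = 6.75 * 0.592 * 24 = 95.9 mm
Therefore the crop water requirement = 95.9 mm.


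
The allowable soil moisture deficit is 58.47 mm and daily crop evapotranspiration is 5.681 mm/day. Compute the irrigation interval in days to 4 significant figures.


Approach: apply the irrigation interval relation, interval = SMD / ETc.
interval = 58.47 / 5.681 = 10.29 days
Therefore the irrigation interval = 10.29 days.


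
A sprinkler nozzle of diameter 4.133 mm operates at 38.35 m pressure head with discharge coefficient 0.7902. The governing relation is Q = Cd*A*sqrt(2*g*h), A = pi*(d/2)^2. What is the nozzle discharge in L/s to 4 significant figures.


A = pi*(4.133e-3/2)^2 = 1.34159e-05 m^2
Q = 0.7902 * 1.34159e-05 * sqrt(2*9.81*38.35) * 1000 = 0.2908 L/s
Therefore the nozzle discharge = 0.2908 L/s.


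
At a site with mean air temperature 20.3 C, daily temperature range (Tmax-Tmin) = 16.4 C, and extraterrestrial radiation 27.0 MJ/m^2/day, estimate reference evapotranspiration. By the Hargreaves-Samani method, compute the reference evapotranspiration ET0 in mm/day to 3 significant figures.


Approach: apply the Hargreaves-Samani method, ET0 = 0.0023*(Tmean+17.8)*sqrt(Tmax-Tmin)*0.408*Ra.
ET0 = 0.0023*(20.3+17.8)*sqrt(16.4)*0.408*27.0 = 3.91 mm/day
Therefore the reference evapotranspiration ET0 = 3.91 mm/day.


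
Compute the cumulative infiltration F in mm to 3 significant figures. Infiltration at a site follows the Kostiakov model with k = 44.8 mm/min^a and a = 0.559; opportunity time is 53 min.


Approach: apply the Kostiakov infiltration equation, F = k*t^a.
F = 44.8 * 53^0.559 = 412 mm
Therefore the cumulative infiltration F = 412 mm.


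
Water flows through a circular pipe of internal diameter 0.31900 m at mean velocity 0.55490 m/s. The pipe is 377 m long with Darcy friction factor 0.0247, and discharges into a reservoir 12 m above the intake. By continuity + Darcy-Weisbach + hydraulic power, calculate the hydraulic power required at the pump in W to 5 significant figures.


Approach: apply continuity + Darcy-Weisbach + hydraulic power, Q = A*v; hf = f*(L/D)*(v^2/(2g)); H = static + hf; P = rho*g*Q*H.
Step 1 — flow rate (continuity, Q = A*v):
  A = pi*(0.31900/2)^2 = 0.07992290 m^2
  Q = 0.07992290 * 0.55490 = 0.04434922 m^3/s
Step 2 — friction head loss (Darcy-Weisbach):
  hf = 0.0247 * (377/0.31900) * (0.55490^2 / (2*9.81))
  hf = 0.4581187 m
Step 3 — total head: H = 12 + 0.4581187 = 12.45812 m
Step 4 — hydraulic power (P = rho*g*Q*H):
  P = 1000 * 9.81 * 0.04434922 * 12.45812 = 5420.1 W
Therefore the hydraulic power required at the pump = 5420.1 W.


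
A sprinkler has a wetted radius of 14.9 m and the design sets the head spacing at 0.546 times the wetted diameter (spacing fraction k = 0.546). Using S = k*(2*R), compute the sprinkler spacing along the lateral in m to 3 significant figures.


S = 0.546 * (2 * 14.9) = 16.3 m
Therefore the sprinkler spacing along the lateral = 16.3 m.


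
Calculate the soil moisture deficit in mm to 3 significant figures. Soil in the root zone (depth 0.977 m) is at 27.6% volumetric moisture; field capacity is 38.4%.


Approach: apply the soil moisture deficit relation, SMD = (FC - theta)/100 * depth * 1000.
SMD = (38.4 - 27.6)/100 * 0.977 * 1000 = 106 mm
Therefore the soil moisture deficit = 106 mm.


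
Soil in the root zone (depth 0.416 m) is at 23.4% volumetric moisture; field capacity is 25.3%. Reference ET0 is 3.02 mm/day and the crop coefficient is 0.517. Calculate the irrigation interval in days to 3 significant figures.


Approach: apply soil-water budget scheduling, SMD = (FC-theta)/100*depth*1000; ETc = ET0*Kc; interval = SMD/ETc.
Step 1 — soil moisture deficit:
  SMD = (25.3 - 23.4)/100 * 0.416 * 1000 = 7.9040 mm
Step 2 — daily crop ET (ETc = ET0*Kc):
  ETc = 3.02 * 0.517 = 1.5613 mm/day
Step 3 — irrigation interval (SMD/ETc):
  interval = 7.9040 / 1.5613 = 5.06 days
Therefore the irrigation interval = 5.06 days.


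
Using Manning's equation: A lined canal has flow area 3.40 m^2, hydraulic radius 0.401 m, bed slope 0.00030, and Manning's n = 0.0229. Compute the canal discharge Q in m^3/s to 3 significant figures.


Approach: apply Manning's equation, Q = (1/n)*A*R^(2/3)*S^(1/2).
Q = (1/0.0229) * 3.40 * 0.401^(2/3) * 0.00030^(1/2) = 1.40 m^3/s
Therefore the canal discharge Q = 1.40 m^3/s.


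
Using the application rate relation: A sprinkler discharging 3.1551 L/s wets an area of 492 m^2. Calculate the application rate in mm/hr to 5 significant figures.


Approach: apply the application rate relation, rate = (Q/A)*3600.
rate = (3.1551 / 492) * 3600 = 23.086 mm/hr
Therefore the application rate = 23.086 mm/hr.


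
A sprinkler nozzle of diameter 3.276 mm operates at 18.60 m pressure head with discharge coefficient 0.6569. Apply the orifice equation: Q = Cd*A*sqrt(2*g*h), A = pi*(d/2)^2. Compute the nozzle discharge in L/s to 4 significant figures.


A = pi*(3.276e-3/2)^2 = 8.42903e-06 m^2
Q = 0.6569 * 8.42903e-06 * sqrt(2*9.81*18.60) * 1000 = 0.1058 L/s
Therefore the nozzle discharge = 0.1058 L/s.


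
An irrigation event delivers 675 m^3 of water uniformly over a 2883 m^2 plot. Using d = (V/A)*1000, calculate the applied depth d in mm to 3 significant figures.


d = (675 / 2883) * 1000 = 234 mm
Therefore the applied depth d = 234 mm.


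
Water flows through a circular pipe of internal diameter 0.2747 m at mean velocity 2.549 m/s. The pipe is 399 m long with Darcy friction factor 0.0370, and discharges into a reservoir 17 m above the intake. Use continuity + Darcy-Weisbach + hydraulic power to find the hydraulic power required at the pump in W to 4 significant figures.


Approach: apply continuity + Darcy-Weisbach + hydraulic power, Q = A*v; hf = f*(L/D)*(v^2/(2g)); H = static + hf; P = rho*g*Q*H.
Step 1 — flow rate (continuity, Q = A*v):
  A = pi*(0.2747/2)^2 = 0.0592662 m^2
  Q = 0.0592662 * 2.549 = 0.151070 m^3/s
Step 2 — friction head loss (Darcy-Weisbach):
  hf = 0.0370 * (399/0.2747) * (2.549^2 / (2*9.81))
  hf = 17.7974 m
Step 3 — total head: H = 17 + 17.7974 = 34.7974 m
Step 4 — hydraulic power (P = rho*g*Q*H):
  P = 1000 * 9.81 * 0.151070 * 34.7974 = 51570 W
Therefore the hydraulic power required at the pump = 51570 W.


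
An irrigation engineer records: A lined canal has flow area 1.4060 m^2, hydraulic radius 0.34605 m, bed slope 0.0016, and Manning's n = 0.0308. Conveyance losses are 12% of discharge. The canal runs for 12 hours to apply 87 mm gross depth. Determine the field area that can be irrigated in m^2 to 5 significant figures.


Approach: apply Manning's equation with a conveyance and depth budget, Q = (1/n)*A*R^(2/3)*S^(1/2); Q_field = Q*(1-loss); Area = Q_field*t/(d/1000).
Step 1 — canal discharge (Manning's equation):
  Q = (1/0.0308) * 1.4060 * 0.34605^(2/3) * 0.0016^(1/2) = 0.9000235 m^3/s
Step 2 — delivered flow: Q_field = 0.9000235*(1 - 12/100) = 0.7920206 m^3/s
Step 3 — volume delivered: V = 0.7920206 * 12*3600 = 34215.29 m^3
Step 4 — area served: A = V / (depth/1000) = 34215.29 / 0.087 = 393280 m^2
Therefore the field area that can be irrigated = 393280 m^2.


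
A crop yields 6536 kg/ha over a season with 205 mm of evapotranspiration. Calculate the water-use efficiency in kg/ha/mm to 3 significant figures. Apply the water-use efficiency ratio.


Approach: apply the water-use efficiency ratio, WUE = yield/ET.
WUE = 6536 / 205 = 31.9 kg/ha/mm
Therefore the water-use efficiency = 31.9 kg/ha/mm.


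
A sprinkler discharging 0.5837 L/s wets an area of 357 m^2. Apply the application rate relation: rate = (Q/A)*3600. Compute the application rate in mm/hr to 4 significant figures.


rate = (0.5837 / 357) * 3600 = 5.886 mm/hr
Therefore the application rate = 5.886 mm/hr.


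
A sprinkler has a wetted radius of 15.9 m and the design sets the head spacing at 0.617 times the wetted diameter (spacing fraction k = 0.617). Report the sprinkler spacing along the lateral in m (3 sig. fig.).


Approach: apply the sprinkler spacing rule (spacing as a fraction of wetted diameter), S = k*(2*R).
S = 0.617 * (2 * 15.9) = 19.6 m
Therefore the sprinkler spacing along the lateral = 19.6 m.


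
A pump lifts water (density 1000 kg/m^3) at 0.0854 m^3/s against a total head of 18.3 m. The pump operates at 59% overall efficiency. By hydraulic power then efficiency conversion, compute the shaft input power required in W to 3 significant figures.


Approach: apply hydraulic power then efficiency conversion, P = rho*g*Q*H; P_in = P/eta.
Step 1 — hydraulic power (P = rho*g*Q*H):
  P = 1000 * 9.81 * 0.0854 * 18.3 = 15331 W
Step 2 — input power: P_in = P/eta = 15331 / 0.59 = 26000 W
Therefore the shaft input power required = 26000 W.


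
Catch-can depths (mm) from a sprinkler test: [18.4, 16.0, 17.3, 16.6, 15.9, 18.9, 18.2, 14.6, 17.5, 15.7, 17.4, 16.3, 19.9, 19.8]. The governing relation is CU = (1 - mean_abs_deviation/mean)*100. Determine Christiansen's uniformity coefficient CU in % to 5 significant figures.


mean = 17.32143 mm
mean |d_i - mean| = 1.264286 mm
CU = (1 - 1.264286/17.32143)*100 = 92.701 %
Therefore Christiansen's uniformity coefficient CU = 92.701 %.


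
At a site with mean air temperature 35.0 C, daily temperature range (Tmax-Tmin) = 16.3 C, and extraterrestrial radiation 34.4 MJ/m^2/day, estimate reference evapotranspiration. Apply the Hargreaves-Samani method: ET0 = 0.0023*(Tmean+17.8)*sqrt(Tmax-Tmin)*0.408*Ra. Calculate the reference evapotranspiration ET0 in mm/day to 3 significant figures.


ET0 = 0.0023*(35.0+17.8)*sqrt(16.3)*0.408*34.4 = 6.88 mm/day
Therefore the reference evapotranspiration ET0 = 6.88 mm/day.


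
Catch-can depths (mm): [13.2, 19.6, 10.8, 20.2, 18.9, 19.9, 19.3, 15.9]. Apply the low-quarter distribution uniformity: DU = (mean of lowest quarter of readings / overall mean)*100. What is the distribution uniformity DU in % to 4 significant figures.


sorted lowest 2 of 8: [10.8, 13.2] -> mean = 12.0000 mm
overall mean = 17.2250 mm
DU = (12.0000/17.2250)*100 = 69.67 %
Therefore the distribution uniformity DU = 69.67 %.


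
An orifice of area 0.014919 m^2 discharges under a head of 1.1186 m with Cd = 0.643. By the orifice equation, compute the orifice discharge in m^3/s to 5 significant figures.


Approach: apply the orifice equation, Q = Cd*A*sqrt(2*g*h).
Q = 0.643 * 0.014919 * sqrt(2*9.81*1.1186) = 0.044940 m^3/s
Therefore the orifice discharge = 0.044940 m^3/s.


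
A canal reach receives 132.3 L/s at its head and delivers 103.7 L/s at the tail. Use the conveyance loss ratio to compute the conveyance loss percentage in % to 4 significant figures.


Approach: apply the conveyance loss ratio, loss% = ((Q_head - Q_tail)/Q_head)*100.
loss = ((132.3 - 103.7)/132.3)*100 = 21.62 %
Therefore the conveyance loss percentage = 21.62 %.


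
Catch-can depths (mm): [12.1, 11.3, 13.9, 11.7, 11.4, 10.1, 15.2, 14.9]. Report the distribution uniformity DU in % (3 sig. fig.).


Approach: apply the low-quarter distribution uniformity, DU = (mean of lowest quarter of readings / overall mean)*100.
sorted lowest 2 of 8: [10.1, 11.3] -> mean = 10.700 mm
overall mean = 12.575 mm
DU = (10.700/12.575)*100 = 85.1 %
Therefore the distribution uniformity DU = 85.1 %.


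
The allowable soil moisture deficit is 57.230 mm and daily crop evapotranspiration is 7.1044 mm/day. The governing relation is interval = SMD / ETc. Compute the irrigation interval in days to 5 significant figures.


interval = 57.230 / 7.1044 = 8.0556 days
Therefore the irrigation interval = 8.0556 days.


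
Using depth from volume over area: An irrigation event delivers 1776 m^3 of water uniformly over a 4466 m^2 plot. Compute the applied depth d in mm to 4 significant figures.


Approach: apply depth from volume over area, d = (V/A)*1000.
d = (1776 / 4466) * 1000 = 397.7 mm
Therefore the applied depth d = 397.7 mm.


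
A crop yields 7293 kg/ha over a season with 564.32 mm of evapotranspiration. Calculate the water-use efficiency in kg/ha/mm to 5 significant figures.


Approach: apply the water-use efficiency ratio, WUE = yield/ET.
WUE = 7293 / 564.32 = 12.924 kg/ha/mm
Therefore the water-use efficiency = 12.924 kg/ha/mm.


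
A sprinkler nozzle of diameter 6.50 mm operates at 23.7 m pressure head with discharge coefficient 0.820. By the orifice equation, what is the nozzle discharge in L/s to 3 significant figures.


Approach: apply the orifice equation, Q = Cd*A*sqrt(2*g*h), A = pi*(d/2)^2.
A = pi*(6.50e-3/2)^2 = 3.3183e-05 m^2
Q = 0.820 * 3.3183e-05 * sqrt(2*9.81*23.7) * 1000 = 0.587 L/s
Therefore the nozzle discharge = 0.587 L/s.


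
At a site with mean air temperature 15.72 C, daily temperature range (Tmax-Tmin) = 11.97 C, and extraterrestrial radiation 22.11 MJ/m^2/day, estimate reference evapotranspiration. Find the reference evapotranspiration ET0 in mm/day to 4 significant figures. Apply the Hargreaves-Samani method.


Approach: apply the Hargreaves-Samani method, ET0 = 0.0023*(Tmean+17.8)*sqrt(Tmax-Tmin)*0.408*Ra.
ET0 = 0.0023*(15.72+17.8)*sqrt(11.97)*0.408*22.11 = 2.406 mm/day
Therefore the reference evapotranspiration ET0 = 2.406 mm/day.


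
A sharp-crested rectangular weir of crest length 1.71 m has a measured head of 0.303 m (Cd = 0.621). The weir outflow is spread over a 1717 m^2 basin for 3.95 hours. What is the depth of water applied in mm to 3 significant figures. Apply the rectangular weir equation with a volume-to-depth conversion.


Approach: apply the rectangular weir equation with a volume-to-depth conversion, Q = (2/3)*Cd*L*sqrt(2g)*H^1.5; d = Q*t/A * 1000.
Step 1 — weir discharge:
  Q = (2/3)*0.621*1.71*sqrt(2*9.81)*0.303^1.5 = 0.52301 m^3/s
Step 2 — volume: V = 0.52301 * 3.95*3600 = 7437.2 m^3
Step 3 — depth: d = V/A * 1000 = 7437.2/1717 * 1000 = 4330 mm
Therefore the depth of water applied = 4330 mm.


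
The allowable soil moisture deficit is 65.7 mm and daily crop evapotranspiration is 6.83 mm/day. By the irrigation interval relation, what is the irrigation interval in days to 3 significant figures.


Approach: apply the irrigation interval relation, interval = SMD / ETc.
interval = 65.7 / 6.83 = 9.62 days
Therefore the irrigation interval = 9.62 days.


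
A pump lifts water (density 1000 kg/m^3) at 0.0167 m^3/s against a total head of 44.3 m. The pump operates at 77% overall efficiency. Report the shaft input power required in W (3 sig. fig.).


Approach: apply hydraulic power then efficiency conversion, P = rho*g*Q*H; P_in = P/eta.
Step 1 — hydraulic power (P = rho*g*Q*H):
  P = 1000 * 9.81 * 0.0167 * 44.3 = 7257.5 W
Step 2 — input power: P_in = P/eta = 7257.5 / 0.77 = 9430 W
Therefore the shaft input power required = 9430 W.


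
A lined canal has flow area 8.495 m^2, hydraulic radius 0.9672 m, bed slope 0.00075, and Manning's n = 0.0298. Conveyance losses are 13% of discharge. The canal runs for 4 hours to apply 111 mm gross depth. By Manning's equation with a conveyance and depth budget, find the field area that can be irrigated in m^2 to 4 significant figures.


Approach: apply Manning's equation with a conveyance and depth budget, Q = (1/n)*A*R^(2/3)*S^(1/2); Q_field = Q*(1-loss); Area = Q_field*t/(d/1000).
Step 1 — canal discharge (Manning's equation):
  Q = (1/0.0298) * 8.495 * 0.9672^(2/3) * 0.00075^(1/2) = 7.63523 m^3/s
Step 2 — delivered flow: Q_field = 7.63523*(1 - 13/100) = 6.64265 m^3/s
Step 3 — volume delivered: V = 6.64265 * 4*3600 = 95654.1 m^3
Step 4 — area served: A = V / (depth/1000) = 95654.1 / 0.111 = 861700 m^2
Therefore the field area that can be irrigated = 861700 m^2.


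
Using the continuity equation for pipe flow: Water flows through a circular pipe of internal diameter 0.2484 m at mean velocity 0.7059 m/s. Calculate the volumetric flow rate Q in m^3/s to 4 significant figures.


Approach: apply the continuity equation for pipe flow, Q = A * v with A = pi*(D/2)^2.
A = pi*(0.2484/2)^2 = 0.0484611 m^2
Q = 0.0484611 * 0.7059 = 0.03421 m^3/s
Therefore the volumetric flow rate Q = 0.03421 m^3/s.


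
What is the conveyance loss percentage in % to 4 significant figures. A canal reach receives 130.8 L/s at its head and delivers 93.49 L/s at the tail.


Approach: apply the conveyance loss ratio, loss% = ((Q_head - Q_tail)/Q_head)*100.
loss = ((130.8 - 93.49)/130.8)*100 = 28.52 %
Therefore the conveyance loss percentage = 28.52 %.


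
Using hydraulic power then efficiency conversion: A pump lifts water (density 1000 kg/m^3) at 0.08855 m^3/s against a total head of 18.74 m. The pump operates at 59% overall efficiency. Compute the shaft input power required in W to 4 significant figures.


Approach: apply hydraulic power then efficiency conversion, P = rho*g*Q*H; P_in = P/eta.
Step 1 — hydraulic power (P = rho*g*Q*H):
  P = 1000 * 9.81 * 0.08855 * 18.74 = 16279.0 W
Step 2 — input power: P_in = P/eta = 16279.0 / 0.59 = 27590 W
Therefore the shaft input power required = 27590 W.


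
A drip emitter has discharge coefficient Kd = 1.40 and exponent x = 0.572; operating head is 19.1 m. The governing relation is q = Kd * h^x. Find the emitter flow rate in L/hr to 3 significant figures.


q = 1.40 * 19.1^0.572 = 7.57 L/hr
Therefore the emitter flow rate = 7.57 L/hr.


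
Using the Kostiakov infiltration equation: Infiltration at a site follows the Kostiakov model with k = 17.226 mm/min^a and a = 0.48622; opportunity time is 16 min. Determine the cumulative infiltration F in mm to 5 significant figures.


Approach: apply the Kostiakov infiltration equation, F = k*t^a.
F = 17.226 * 16^0.48622 = 66.321 mm
Therefore the cumulative infiltration F = 66.321 mm.


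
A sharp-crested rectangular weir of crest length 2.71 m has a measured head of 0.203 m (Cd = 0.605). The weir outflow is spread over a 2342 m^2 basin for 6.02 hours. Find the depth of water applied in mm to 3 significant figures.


Approach: apply the rectangular weir equation with a volume-to-depth conversion, Q = (2/3)*Cd*L*sqrt(2g)*H^1.5; d = Q*t/A * 1000.
Step 1 — weir discharge:
  Q = (2/3)*0.605*2.71*sqrt(2*9.81)*0.203^1.5 = 0.44282 m^3/s
Step 2 — volume: V = 0.44282 * 6.02*3600 = 9596.8 m^3
Step 3 — depth: d = V/A * 1000 = 9596.8/2342 * 1000 = 4100 mm
Therefore the depth of water applied = 4100 mm.


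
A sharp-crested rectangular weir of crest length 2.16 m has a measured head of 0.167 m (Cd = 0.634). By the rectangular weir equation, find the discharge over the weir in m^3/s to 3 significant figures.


Approach: apply the rectangular weir equation, Q = (2/3)*Cd*L*sqrt(2g)*H^1.5.
Q = (2/3)*0.634*2.16*sqrt(2*9.81)*0.167^1.5 = 0.276 m^3/s
Therefore the discharge over the weir = 0.276 m^3/s.


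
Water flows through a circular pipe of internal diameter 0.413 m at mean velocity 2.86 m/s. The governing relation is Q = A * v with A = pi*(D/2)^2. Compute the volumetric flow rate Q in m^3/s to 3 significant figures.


A = pi*(0.413/2)^2 = 0.13396 m^2
Q = 0.13396 * 2.86 = 0.383 m^3/s
Therefore the volumetric flow rate Q = 0.383 m^3/s.


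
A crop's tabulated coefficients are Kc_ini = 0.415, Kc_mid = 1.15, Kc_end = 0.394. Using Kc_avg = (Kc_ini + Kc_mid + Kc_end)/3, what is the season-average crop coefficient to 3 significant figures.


Kc_avg = (0.415 + 1.15 + 0.394)/3 = 0.653
Therefore the season-average crop coefficient = 0.653.


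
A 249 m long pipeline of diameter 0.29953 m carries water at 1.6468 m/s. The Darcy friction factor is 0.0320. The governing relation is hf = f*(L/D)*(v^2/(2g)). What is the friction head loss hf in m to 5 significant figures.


hf = 0.0320 * (249/0.29953) * (1.6468^2 / (2*9.81))
hf = 3.6770 m
Therefore the friction head loss hf = 3.6770 m.


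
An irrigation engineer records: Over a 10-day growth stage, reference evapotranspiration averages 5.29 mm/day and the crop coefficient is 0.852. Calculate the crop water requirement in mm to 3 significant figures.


Approach: apply the crop water requirement relation, CWR = ET0 * Kc * days.
CWR = 5.29 * 0.852 * 10 = 45.1 mm
Therefore the crop water requirement = 45.1 mm.


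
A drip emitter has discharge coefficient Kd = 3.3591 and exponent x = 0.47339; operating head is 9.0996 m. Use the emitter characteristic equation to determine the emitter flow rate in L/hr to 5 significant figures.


Approach: apply the emitter characteristic equation, q = Kd * h^x.
q = 3.3591 * 9.0996^0.47339 = 9.5546 L/hr
Therefore the emitter flow rate = 9.5546 L/hr.


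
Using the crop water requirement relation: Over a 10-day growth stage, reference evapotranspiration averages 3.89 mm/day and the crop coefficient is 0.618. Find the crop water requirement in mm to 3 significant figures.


Approach: apply the crop water requirement relation, CWR = ET0 * Kc * days.
CWR = 3.89 * 0.618 * 10 = 24.0 mm
Therefore the crop water requirement = 24.0 mm.


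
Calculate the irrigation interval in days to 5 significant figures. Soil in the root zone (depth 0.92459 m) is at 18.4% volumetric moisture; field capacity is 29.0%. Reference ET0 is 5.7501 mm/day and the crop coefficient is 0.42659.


Approach: apply soil-water budget scheduling, SMD = (FC-theta)/100*depth*1000; ETc = ET0*Kc; interval = SMD/ETc.
Step 1 — soil moisture deficit:
  SMD = (29.0 - 18.4)/100 * 0.92459 * 1000 = 98.00654 mm
Step 2 — daily crop ET (ETc = ET0*Kc):
  ETc = 5.7501 * 0.42659 = 2.452935 mm/day
Step 3 — irrigation interval (SMD/ETc):
  interval = 98.00654 / 2.452935 = 39.955 days
Therefore the irrigation interval = 39.955 days.


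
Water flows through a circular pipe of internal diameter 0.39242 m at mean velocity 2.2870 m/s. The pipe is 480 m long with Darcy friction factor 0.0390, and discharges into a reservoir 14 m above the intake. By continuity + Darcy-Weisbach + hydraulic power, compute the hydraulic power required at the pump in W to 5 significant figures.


Approach: apply continuity + Darcy-Weisbach + hydraulic power, Q = A*v; hf = f*(L/D)*(v^2/(2g)); H = static + hf; P = rho*g*Q*H.
Step 1 — flow rate (continuity, Q = A*v):
  A = pi*(0.39242/2)^2 = 0.1209462 m^2
  Q = 0.1209462 * 2.2870 = 0.2766039 m^3/s
Step 2 — friction head loss (Darcy-Weisbach):
  hf = 0.0390 * (480/0.39242) * (2.2870^2 / (2*9.81))
  hf = 12.71710 m
Step 3 — total head: H = 14 + 12.71710 = 26.71710 m
Step 4 — hydraulic power (P = rho*g*Q*H):
  P = 1000 * 9.81 * 0.2766039 * 26.71710 = 72496 W
Therefore the hydraulic power required at the pump = 72496 W.


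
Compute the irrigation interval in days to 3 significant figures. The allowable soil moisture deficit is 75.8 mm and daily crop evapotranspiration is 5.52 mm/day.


Approach: apply the irrigation interval relation, interval = SMD / ETc.
interval = 75.8 / 5.52 = 13.7 days
Therefore the irrigation interval = 13.7 days.


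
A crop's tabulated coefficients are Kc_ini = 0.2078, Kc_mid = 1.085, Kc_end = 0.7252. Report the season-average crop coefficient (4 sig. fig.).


Approach: apply a simple seasonal average, Kc_avg = (Kc_ini + Kc_mid + Kc_end)/3.
Kc_avg = (0.2078 + 1.085 + 0.7252)/3 = 0.6727
Therefore the season-average crop coefficient = 0.6727.


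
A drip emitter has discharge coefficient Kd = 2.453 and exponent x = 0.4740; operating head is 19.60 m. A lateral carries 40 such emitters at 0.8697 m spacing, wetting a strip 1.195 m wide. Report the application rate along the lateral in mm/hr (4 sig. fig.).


Approach: apply the emitter equation with a lateral mass balance, q = Kd*h^x; Q = n*q; rate = Q/(n*spacing*width).
Step 1 — single emitter flow (q = Kd*h^x):
  q = 2.453 * 19.60^0.4740 = 10.0514 L/hr
Step 2 — total lateral flow: Q = 40 * 10.0514 = 402.056 L/hr
Step 3 — wetted area: A = 40 * 0.8697 * 1.195 = 41.5717 m^2
Step 4 — application rate: Q/A = 402.056/41.5717 = 9.671 mm/hr
Therefore the application rate along the lateral = 9.671 mm/hr.


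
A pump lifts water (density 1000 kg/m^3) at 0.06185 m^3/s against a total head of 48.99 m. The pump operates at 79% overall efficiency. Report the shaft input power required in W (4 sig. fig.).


Approach: apply hydraulic power then efficiency conversion, P = rho*g*Q*H; P_in = P/eta.
Step 1 — hydraulic power (P = rho*g*Q*H):
  P = 1000 * 9.81 * 0.06185 * 48.99 = 29724.6 W
Step 2 — input power: P_in = P/eta = 29724.6 / 0.79 = 37630 W
Therefore the shaft input power required = 37630 W.


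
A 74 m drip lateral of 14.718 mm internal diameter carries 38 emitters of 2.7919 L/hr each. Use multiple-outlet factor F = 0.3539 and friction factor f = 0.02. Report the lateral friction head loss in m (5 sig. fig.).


Approach: apply Darcy-Weisbach with the multiple-outlet F-factor, Q = n*q/(3600*1000) m^3/s; v = Q/A; hf = F*f*(L/D)*(v^2/(2g)).
Q = 38*2.7919/(3600*1000) = 2.947006e-05 m^3/s
A = pi*(14.718e-3/2)^2 = 1.701326e-04 m^2, so v = Q/A = 0.1732182 m/s
hf = 0.3539*0.02*(74/0.014718)*(0.1732182^2/(2*9.81)) = 0.054423 m
Therefore the lateral friction head loss = 0.054423 m.


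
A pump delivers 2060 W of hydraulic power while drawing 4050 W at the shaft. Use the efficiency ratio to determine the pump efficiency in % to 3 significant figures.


Approach: apply the efficiency ratio, eta = (P_out/P_in)*100.
eta = (2060 / 4050) * 100 = 50.9 %
Therefore the pump efficiency = 50.9 %.


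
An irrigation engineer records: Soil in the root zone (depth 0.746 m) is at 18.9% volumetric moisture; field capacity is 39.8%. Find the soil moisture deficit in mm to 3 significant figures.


Approach: apply the soil moisture deficit relation, SMD = (FC - theta)/100 * depth * 1000.
SMD = (39.8 - 18.9)/100 * 0.746 * 1000 = 156 mm
Therefore the soil moisture deficit = 156 mm.


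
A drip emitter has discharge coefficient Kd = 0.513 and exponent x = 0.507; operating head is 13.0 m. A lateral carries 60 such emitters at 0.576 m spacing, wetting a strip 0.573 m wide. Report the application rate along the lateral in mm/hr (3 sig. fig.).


Approach: apply the emitter equation with a lateral mass balance, q = Kd*h^x; Q = n*q; rate = Q/(n*spacing*width).
Step 1 — single emitter flow (q = Kd*h^x):
  q = 0.513 * 13.0^0.507 = 1.8832 L/hr
Step 2 — total lateral flow: Q = 60 * 1.8832 = 112.99 L/hr
Step 3 — wetted area: A = 60 * 0.576 * 0.573 = 19.803 m^2
Step 4 — application rate: Q/A = 112.99/19.803 = 5.71 mm/hr
Therefore the application rate along the lateral = 5.71 mm/hr.


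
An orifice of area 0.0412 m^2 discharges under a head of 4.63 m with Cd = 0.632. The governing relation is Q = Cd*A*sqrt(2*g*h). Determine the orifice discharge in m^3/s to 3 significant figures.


Q = 0.632 * 0.0412 * sqrt(2*9.81*4.63) = 0.248 m^3/s
Therefore the orifice discharge = 0.248 m^3/s.


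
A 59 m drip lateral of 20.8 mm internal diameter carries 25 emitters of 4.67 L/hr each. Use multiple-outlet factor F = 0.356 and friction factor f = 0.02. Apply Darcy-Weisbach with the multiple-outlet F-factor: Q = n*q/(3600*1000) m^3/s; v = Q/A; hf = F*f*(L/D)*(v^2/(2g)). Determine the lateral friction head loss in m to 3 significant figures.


Q = 25*4.67/(3600*1000) = 3.2431e-05 m^3/s
A = pi*(20.8e-3/2)^2 = 3.3979e-04 m^2, so v = Q/A = 0.095442 m/s
hf = 0.356*0.02*(59/0.0208)*(0.095442^2/(2*9.81)) = 0.00938 m
Therefore the lateral friction head loss = 0.00938 m.


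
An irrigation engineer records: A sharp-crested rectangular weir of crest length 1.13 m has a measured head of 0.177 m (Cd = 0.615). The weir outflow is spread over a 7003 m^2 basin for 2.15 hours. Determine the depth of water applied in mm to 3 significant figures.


Approach: apply the rectangular weir equation with a volume-to-depth conversion, Q = (2/3)*Cd*L*sqrt(2g)*H^1.5; d = Q*t/A * 1000.
Step 1 — weir discharge:
  Q = (2/3)*0.615*1.13*sqrt(2*9.81)*0.177^1.5 = 0.15282 m^3/s
Step 2 — volume: V = 0.15282 * 2.15*3600 = 1182.8 m^3
Step 3 — depth: d = V/A * 1000 = 1182.8/7003 * 1000 = 169 mm
Therefore the depth of water applied = 169 mm.


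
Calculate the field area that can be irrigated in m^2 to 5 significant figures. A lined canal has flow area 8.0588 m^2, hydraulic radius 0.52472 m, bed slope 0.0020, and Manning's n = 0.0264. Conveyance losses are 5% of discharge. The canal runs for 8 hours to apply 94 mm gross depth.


Approach: apply Manning's equation with a conveyance and depth budget, Q = (1/n)*A*R^(2/3)*S^(1/2); Q_field = Q*(1-loss); Area = Q_field*t/(d/1000).
Step 1 — canal discharge (Manning's equation):
  Q = (1/0.0264) * 8.0588 * 0.52472^(2/3) * 0.0020^(1/2) = 8.881095 m^3/s
Step 2 — delivered flow: Q_field = 8.881095*(1 - 5/100) = 8.437040 m^3/s
Step 3 — volume delivered: V = 8.437040 * 8*3600 = 242986.8 m^3
Step 4 — area served: A = V / (depth/1000) = 242986.8 / 0.094 = 2585000 m^2
Therefore the field area that can be irrigated = 2585000 m^2.


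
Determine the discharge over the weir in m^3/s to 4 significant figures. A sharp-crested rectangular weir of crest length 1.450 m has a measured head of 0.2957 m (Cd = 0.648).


Approach: apply the rectangular weir equation, Q = (2/3)*Cd*L*sqrt(2g)*H^1.5.
Q = (2/3)*0.648*1.450*sqrt(2*9.81)*0.2957^1.5 = 0.4461 m^3/s
Therefore the discharge over the weir = 0.4461 m^3/s.


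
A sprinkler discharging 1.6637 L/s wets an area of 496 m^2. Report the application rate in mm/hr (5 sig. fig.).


Approach: apply the application rate relation, rate = (Q/A)*3600.
rate = (1.6637 / 496) * 3600 = 12.075 mm/hr
Therefore the application rate = 12.075 mm/hr.


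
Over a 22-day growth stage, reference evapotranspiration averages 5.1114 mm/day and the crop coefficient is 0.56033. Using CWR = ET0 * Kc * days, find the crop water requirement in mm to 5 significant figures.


CWR = 5.1114 * 0.56033 * 22 = 63.010 mm
Therefore the crop water requirement = 63.010 mm.


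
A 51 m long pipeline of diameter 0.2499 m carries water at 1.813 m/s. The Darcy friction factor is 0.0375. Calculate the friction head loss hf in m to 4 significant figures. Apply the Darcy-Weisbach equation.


Approach: apply the Darcy-Weisbach equation, hf = f*(L/D)*(v^2/(2g)).
hf = 0.0375 * (51/0.2499) * (1.813^2 / (2*9.81))
hf = 1.282 m
Therefore the friction head loss hf = 1.282 m.


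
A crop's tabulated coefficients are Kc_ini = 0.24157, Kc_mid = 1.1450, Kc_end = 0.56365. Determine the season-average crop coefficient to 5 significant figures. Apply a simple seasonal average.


Approach: apply a simple seasonal average, Kc_avg = (Kc_ini + Kc_mid + Kc_end)/3.
Kc_avg = (0.24157 + 1.1450 + 0.56365)/3 = 0.65007
Therefore the season-average crop coefficient = 0.65007.


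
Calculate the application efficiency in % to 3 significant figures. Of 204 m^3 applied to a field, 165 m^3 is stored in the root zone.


Approach: apply the application efficiency ratio, Ea = (stored/applied)*100.
Ea = (165/204)*100 = 80.9 %
Therefore the application efficiency = 80.9 %.


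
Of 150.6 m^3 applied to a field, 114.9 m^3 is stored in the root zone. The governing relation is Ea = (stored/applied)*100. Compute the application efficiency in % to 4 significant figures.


Ea = (114.9/150.6)*100 = 76.29 %
Therefore the application efficiency = 76.29 %.


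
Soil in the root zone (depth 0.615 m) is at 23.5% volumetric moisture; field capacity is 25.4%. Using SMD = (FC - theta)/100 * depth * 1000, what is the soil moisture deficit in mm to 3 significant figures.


SMD = (25.4 - 23.5)/100 * 0.615 * 1000 = 11.7 mm
Therefore the soil moisture deficit = 11.7 mm.


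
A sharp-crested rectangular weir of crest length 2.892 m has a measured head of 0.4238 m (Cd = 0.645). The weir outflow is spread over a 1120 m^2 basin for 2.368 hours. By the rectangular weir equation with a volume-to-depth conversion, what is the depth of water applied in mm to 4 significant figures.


Approach: apply the rectangular weir equation with a volume-to-depth conversion, Q = (2/3)*Cd*L*sqrt(2g)*H^1.5; d = Q*t/A * 1000.
Step 1 — weir discharge:
  Q = (2/3)*0.645*2.892*sqrt(2*9.81)*0.4238^1.5 = 1.51970 m^3/s
Step 2 — volume: V = 1.51970 * 2.368*3600 = 12955.1 m^3
Step 3 — depth: d = V/A * 1000 = 12955.1/1120 * 1000 = 11570 mm
Therefore the depth of water applied = 11570 mm.


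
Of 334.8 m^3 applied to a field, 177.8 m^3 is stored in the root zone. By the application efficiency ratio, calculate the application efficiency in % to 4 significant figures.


Approach: apply the application efficiency ratio, Ea = (stored/applied)*100.
Ea = (177.8/334.8)*100 = 53.11 %
Therefore the application efficiency = 53.11 %.


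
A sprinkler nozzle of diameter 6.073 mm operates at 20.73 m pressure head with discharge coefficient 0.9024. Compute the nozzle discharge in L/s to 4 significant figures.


Approach: apply the orifice equation, Q = Cd*A*sqrt(2*g*h), A = pi*(d/2)^2.
A = pi*(6.073e-3/2)^2 = 2.89665e-05 m^2
Q = 0.9024 * 2.89665e-05 * sqrt(2*9.81*20.73) * 1000 = 0.5272 L/s
Therefore the nozzle discharge = 0.5272 L/s.
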